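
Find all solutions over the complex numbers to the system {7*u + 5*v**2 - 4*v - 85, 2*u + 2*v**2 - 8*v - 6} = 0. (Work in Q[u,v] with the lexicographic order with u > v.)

{(3, 4), (-29, 8)}

Compute a lex Gröbner basis by Buchberger's algorithm.
f_1 = 7*u + 5*v**2 - 4*v - 85, LT = u.
f_2 = 2*u + 2*v**2 - 8*v - 6, LT = u.

S(f_1,f_2): lcm = u. S = -2/7*v**2 + 24/7*v - 64/7.
  leading term v**2: no divisor's leading term divides it; move -2/7*v**2 to the remainder.
  leading term v: no divisor's leading term divides it; move 24/7*v to the remainder.
  leading term 1: no divisor's leading term divides it; move -64/7 to the remainder.
  remainder -2/7*v**2 + 24/7*v - 64/7 ≠ 0; add h_3 = -2/7*v**2 + 24/7*v - 64/7 to the basis.

The other S-polynomials (S(f_1,h_3), S(f_2,h_3)) all reduce to 0 modulo the current basis, so we have a Gröbner basis.
Inter-reduce: drop elements whose leading term is divisible by another's, tail-reduce, and make monic.
Reduced Gröbner basis: {u + 8*v - 35, v**2 - 12*v + 32}.

Elimination: the polynomial v**2 - 12*v + 32 lies in the elimination ideal for v, so v ∈ {4, 8}. For each such v, the remaining basis elements (now univariate) give the rest of the solution.
  v = 4: the earlier basis element becomes u - 3 = 0, giving u = 3 — point (3, 4).
  v = 8: the earlier basis element becomes u + 29 = 0, giving u = -29 — point (-29, 8).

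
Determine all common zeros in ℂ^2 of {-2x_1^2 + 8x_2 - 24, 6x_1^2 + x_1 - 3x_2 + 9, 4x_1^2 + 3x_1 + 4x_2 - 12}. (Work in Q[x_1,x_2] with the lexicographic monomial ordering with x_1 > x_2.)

{(0, 3)}

Compute a lex Gröbner basis by Buchberger's algorithm.
f_1 = -2x_1^2 + 8x_2 - 24, LT = x_1^2.
f_2 = 6x_1^2 + x_1 - 3x_2 + 9, LT = x_1^2.
f_3 = 4x_1^2 + 3x_1 + 4x_2 - 12, LT = x_1^2.

S(f_1,f_2): lcm = x_1^2. S = -1/6x_1 - 7/2x_2 + 21/2.
  leading term x_1: no divisor's leading term divides it; move -1/6x_1 to the remainder.
  leading term x_2: no divisor's leading term divides it; move -7/2x_2 to the remainder.
  leading term 1: no divisor's leading term divides it; move 21/2 to the remainder.
  remainder -1/6x_1 - 7/2x_2 + 21/2 ≠ 0; add h_4 = -1/6x_1 - 7/2x_2 + 21/2 to the basis.

S(f_1,f_3): lcm = x_1^2. S = -3/4x_1 - 5x_2 + 15.
  leading term x_1: subtract (9/2)·h_4 from -3/4x_1 - 5x_2 + 15 → 43/4x_2 - 129/4
  leading term x_2: no divisor's leading term divides it; move 43/4x_2 to the remainder.
  leading term 1: no divisor's leading term divides it; move -129/4 to the remainder.
  remainder 43/4x_2 - 129/4 ≠ 0; add h_5 = 43/4x_2 - 129/4 to the basis.

The other S-polynomials (S(f_2,f_3), S(f_1,h_4), S(f_2,h_4), S(f_3,h_4), S(f_1,h_5), S(f_2,h_5), S(f_3,h_5), S(h_4,h_5)) all reduce to 0 modulo the current basis, so we have a Gröbner basis.
Inter-reduce: drop elements whose leading term is divisible by another's, tail-reduce, and make monic.
Reduced Gröbner basis: {x_1, x_2 - 3}.

From the last basis element, x_2 - 3 = 0, so x_2 takes values in {3}. Each choice, substituted upward through the basis, yields the corresponding point(s) of the solution set.
  x_2 = 3: the earlier basis element becomes x_1 = 0, giving x_1 = 0 — point (0, 3).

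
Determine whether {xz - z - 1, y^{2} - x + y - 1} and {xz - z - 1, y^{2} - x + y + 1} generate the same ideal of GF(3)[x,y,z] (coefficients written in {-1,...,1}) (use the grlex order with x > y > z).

No, the ideals differ.

For a fixed monomial order, each ideal has a unique reduced Gröbner basis; comparing bases decides equality.
Buchberger on the first generating set:
f_1 = xz - z - 1, LT = xz.
f_2 = y^{2} - x + y - 1, LT = y^{2}.

The S-polynomials (S(f_1,f_2)) all reduce to 0 modulo the current basis, so we have a Gröbner basis.
Inter-reduce: drop elements whose leading term is divisible by another's, tail-reduce, and make monic.
Reduced Gröbner basis: {xz - z - 1, y^{2} - x + y - 1}.

Buchberger on the second generating set:
h_1 = xz - z - 1, LT = xz.
h_2 = y^{2} - x + y + 1, LT = y^{2}.

The S-polynomials (S(h_1,h_2)) all reduce to 0 modulo the current basis, so we have a Gröbner basis.
Inter-reduce: drop elements whose leading term is divisible by another's, tail-reduce, and make monic.
Reduced Gröbner basis: {xz - z - 1, y^{2} - x + y + 1}.

These differ, so the ideals are not equal.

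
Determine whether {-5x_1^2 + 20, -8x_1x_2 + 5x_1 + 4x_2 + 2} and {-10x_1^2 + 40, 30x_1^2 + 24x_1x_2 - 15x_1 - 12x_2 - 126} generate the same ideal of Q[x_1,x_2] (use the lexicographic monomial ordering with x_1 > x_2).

Since reduced Gröbner bases are canonical representatives of ideals under a given ordering, it suffices to compute and compare them.
Buchberger on the first generating set:
f_1 = -5x_1^2 + 20, LT = x_1^2.
f_2 = -8x_1x_2 + 5x_1 + 4x_2 + 2, LT = x_1x_2.

S(f_1,f_2): lcm = x_1^2x_2. S = 5/8x_1^2 + 1/2x_1x_2 + 1/4x_1 - 4x_2.
  leading term x_1^2: subtract (-1/8)·f_1 from 5/8x_1^2 + 1/2x_1x_2 + 1/4x_1 - 4x_2 → 1/2x_1x_2 + 1/4x_1 - 4x_2 + 5/2
  leading term x_1x_2: subtract (-1/16)·f_2 from 1/2x_1x_2 + 1/4x_1 - 4x_2 + 5/2 → 9/16x_1 - 15/4x_2 + 21/8
  leading term x_1: no divisor's leading term divides it; move 9/16x_1 to the remainder.
  leading term x_2: no divisor's leading term divides it; move -15/4x_2 to the remainder.
  leading term 1: no divisor's leading term divides it; move 21/8 to the remainder.
  remainder 9/16x_1 - 15/4x_2 + 21/8 ≠ 0; add g_3 = 9/16x_1 - 15/4x_2 + 21/8 to the basis.

S(f_2,g_3): lcm = x_1x_2. S = -5/8x_1 + 20/3x_2^2 - 31/6x_2 - 1/4.
  leading term x_1: subtract (-10/9)·g_3 from -5/8x_1 + 20/3x_2^2 - 31/6x_2 - 1/4 → 20/3x_2^2 - 28/3x_2 + 8/3
  leading term x_2^2: no divisor's leading term divides it; move 20/3x_2^2 to the remainder.
  leading term x_2: no divisor's leading term divides it; move -28/3x_2 to the remainder.
  leading term 1: no divisor's leading term divides it; move 8/3 to the remainder.
  remainder 20/3x_2^2 - 28/3x_2 + 8/3 ≠ 0; add g_4 = 20/3x_2^2 - 28/3x_2 + 8/3 to the basis.

The other S-polynomials (S(f_1,g_3), S(f_1,g_4), S(f_2,g_4), S(g_3,g_4)) all reduce to 0 modulo the current basis, so we have a Gröbner basis.
Inter-reduce: drop elements whose leading term is divisible by another's, tail-reduce, and make monic.
Reduced Gröbner basis: {x_1 - 20/3x_2 + 14/3, x_2^2 - 7/5x_2 + 2/5}.

Buchberger on the second generating set:
h_1 = -10x_1^2 + 40, LT = x_1^2.
h_2 = 30x_1^2 + 24x_1x_2 - 15x_1 - 12x_2 - 126, LT = x_1^2.

S(h_1,h_2): lcm = x_1^2. S = -4/5x_1x_2 + 1/2x_1 + 2/5x_2 + 1/5.
  leading term x_1x_2: no divisor's leading term divides it; move -4/5x_1x_2 to the remainder.
  leading term x_1: no divisor's leading term divides it; move 1/2x_1 to the remainder.
  leading term x_2: no divisor's leading term divides it; move 2/5x_2 to the remainder.
  leading term 1: no divisor's leading term divides it; move 1/5 to the remainder.
  remainder -4/5x_1x_2 + 1/2x_1 + 2/5x_2 + 1/5 ≠ 0; add k_3 = -4/5x_1x_2 + 1/2x_1 + 2/5x_2 + 1/5 to the basis.

S(h_1,k_3): lcm = x_1^2x_2. S = 5/8x_1^2 + 1/2x_1x_2 + 1/4x_1 - 4x_2.
  leading term x_1^2: subtract (-1/16)·h_1 from 5/8x_1^2 + 1/2x_1x_2 + 1/4x_1 - 4x_2 → 1/2x_1x_2 + 1/4x_1 - 4x_2 + 5/2
  leading term x_1x_2: subtract (-5/8)·k_3 from 1/2x_1x_2 + 1/4x_1 - 4x_2 + 5/2 → 9/16x_1 - 15/4x_2 + 21/8
  leading term x_1: no divisor's leading term divides it; move 9/16x_1 to the remainder.
  leading term x_2: no divisor's leading term divides it; move -15/4x_2 to the remainder.
  leading term 1: no divisor's leading term divides it; move 21/8 to the remainder.
  remainder 9/16x_1 - 15/4x_2 + 21/8 ≠ 0; add k_4 = 9/16x_1 - 15/4x_2 + 21/8 to the basis.

S(k_3,k_4): lcm = x_1x_2. S = -5/8x_1 + 20/3x_2^2 - 31/6x_2 - 1/4.
  leading term x_1: subtract (-10/9)·k_4 from -5/8x_1 + 20/3x_2^2 - 31/6x_2 - 1/4 → 20/3x_2^2 - 28/3x_2 + 8/3
  leading term x_2^2: no divisor's leading term divides it; move 20/3x_2^2 to the remainder.
  leading term x_2: no divisor's leading term divides it; move -28/3x_2 to the remainder.
  leading term 1: no divisor's leading term divides it; move 8/3 to the remainder.
  remainder 20/3x_2^2 - 28/3x_2 + 8/3 ≠ 0; add k_5 = 20/3x_2^2 - 28/3x_2 + 8/3 to the basis.

The other S-polynomials (S(h_2,k_3), S(h_1,k_4), S(h_2,k_4), S(h_1,k_5), S(h_2,k_5), S(k_3,k_5), S(k_4,k_5)) all reduce to 0 modulo the current basis, so we have a Gröbner basis.
Inter-reduce: drop elements whose leading term is divisible by another's, tail-reduce, and make monic.
Reduced Gröbner basis: {x_1 - 20/3x_2 + 14/3, x_2^2 - 7/5x_2 + 2/5}.

The two bases agree; hence the ideals are identical.

Yes, the ideals are equal.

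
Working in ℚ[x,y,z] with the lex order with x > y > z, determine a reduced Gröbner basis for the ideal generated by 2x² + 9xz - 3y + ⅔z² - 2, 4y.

f_1 = 2x² + 9xz - 3y + ⅔z² - 2, LT = x².
f_2 = 4y, LT = y.

The S-polynomials (S(f_1,f_2)) all reduce to 0 modulo the current basis, so we have a Gröbner basis.

G = {x² + 9/2xz + ⅓z² - 1, y}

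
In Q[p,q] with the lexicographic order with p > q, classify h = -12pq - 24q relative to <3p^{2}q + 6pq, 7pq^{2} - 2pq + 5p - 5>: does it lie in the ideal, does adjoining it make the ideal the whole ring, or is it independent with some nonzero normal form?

First compute the reduced Gröbner basis of I by Buchberger's algorithm.
f_1 = 3p^{2}q + 6pq, LT = p^{2}q.
f_2 = 7pq^{2} - 2pq + 5p - 5, LT = pq^{2}.

S(f_1,f_2): lcm = p^{2}q^{2}. S = \tfrac{2}{7}p^{2}q - \tfrac{5}{7}p^{2} + 2pq^{2} + \tfrac{5}{7}p.
  reduce S modulo (f_1, f_2):
  remainder -\tfrac{5}{7}p^{2} - \tfrac{5}{7}p + \tfrac{10}{7} ≠ 0; add k_3 = -\tfrac{5}{7}p^{2} - \tfrac{5}{7}p + \tfrac{10}{7} to the basis.

S(f_1,k_3): lcm = p^{2}q. S = pq + 2q.
  reduce S modulo (f_1, f_2, k_3):
  remainder pq + 2q ≠ 0; add k_4 = pq + 2q to the basis.

S(f_2,k_3): lcm = p^{2}q^{2}. S = -\tfrac{2}{7}p^{2}q + \tfrac{5}{7}p^{2} - pq^{2} - \tfrac{5}{7}p + 2q^{2}.
  reduce S modulo (f_1, f_2, k_3, k_4):
  remainder -\tfrac{5}{7}p + 2q^{2} - \tfrac{4}{7}q + \tfrac{5}{7} ≠ 0; add k_5 = -\tfrac{5}{7}p + 2q^{2} - \tfrac{4}{7}q + \tfrac{5}{7} to the basis.

S(f_2,k_5): lcm = pq^{2}. S = -\tfrac{2}{7}pq + \tfrac{5}{7}p + \tfrac{14}{5}q^{4} - \tfrac{4}{5}q^{3} + q^{2} - \tfrac{5}{7}.
  reduce S modulo (f_1, f_2, k_3, k_4, k_5):
  remainder \tfrac{14}{5}q^{4} - \tfrac{4}{5}q^{3} + 3q^{2} ≠ 0; add k_6 = \tfrac{14}{5}q^{4} - \tfrac{4}{5}q^{3} + 3q^{2} to the basis.

S(k_4,k_5): lcm = pq. S = \tfrac{14}{5}q^{3} - \tfrac{4}{5}q^{2} + 3q.
  reduce S modulo (f_1, f_2, k_3, k_4, k_5, k_6):
  remainder \tfrac{14}{5}q^{3} - \tfrac{4}{5}q^{2} + 3q ≠ 0; add k_7 = \tfrac{14}{5}q^{3} - \tfrac{4}{5}q^{2} + 3q to the basis.

The other S-polynomials (S(f_1,k_4), S(f_2,k_4), S(k_3,k_4), S(f_1,k_5), S(k_3,k_5), S(f_1,k_6), S(f_2,k_6), S(k_3,k_6), S(k_4,k_6), S(k_5,k_6), S(f_1,k_7), S(f_2,k_7), S(k_3,k_7), S(k_4,k_7), S(k_5,k_7), S(k_6,k_7)) all reduce to 0 modulo the current basis, so we have a Gröbner basis.
Inter-reduce: drop elements whose leading term is divisible by another's, tail-reduce, and make monic.
Reduced Gröbner basis: {p - \tfrac{14}{5}q^{2} + \tfrac{4}{5}q - 1, q^{3} - \tfrac{2}{7}q^{2} + \tfrac{15}{14}q}.
Label its elements g_1 = p - \tfrac{14}{5}q^{2} + \tfrac{4}{5}q - 1, g_2 = q^{3} - \tfrac{2}{7}q^{2} + \tfrac{15}{14}q.

Reduce h = -12pq - 24q modulo G:
  leading term pq: subtract (-12q)·g_1 from -12pq - 24q → -\tfrac{168}{5}q^{3} + \tfrac{48}{5}q^{2} - 36q
  leading term q^{3}: subtract (-\tfrac{168}{5})·g_2 from -\tfrac{168}{5}q^{3} + \tfrac{48}{5}q^{2} - 36q → 0
  normal form = 0.
Since the normal form is 0, h ∈ I.

-12pq - 24q lies in I (it reduces to 0).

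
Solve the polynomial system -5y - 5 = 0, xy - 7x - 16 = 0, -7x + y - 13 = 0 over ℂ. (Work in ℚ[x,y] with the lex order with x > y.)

Compute a lex Gröbner basis by Buchberger's algorithm.
f_1 = -5y - 5, LT = y.
f_2 = xy - 7x - 16, LT = xy.
f_3 = -7x + y - 13, LT = x.

The S-polynomials (S(f_1,f_2), S(f_1,f_3), S(f_2,f_3)) all reduce to 0 modulo the current basis, so we have a Gröbner basis.
Inter-reduce: drop elements whose leading term is divisible by another's, tail-reduce, and make monic.
Reduced Gröbner basis: {x + 2, y + 1}.

Elimination: the polynomial y + 1 lies in the elimination ideal for y, so y ∈ {-1}. For each such y, the remaining basis elements (now univariate) give the rest of the solution.
  y = -1: the earlier basis element becomes x + 2 = 0, giving x = -2 — point (-2, -1).
Each listed point satisfies every original equation (direct substitution).

{(-2, -1)}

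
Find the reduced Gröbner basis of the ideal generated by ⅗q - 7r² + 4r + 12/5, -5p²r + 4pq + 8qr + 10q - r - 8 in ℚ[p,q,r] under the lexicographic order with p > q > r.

f_1 = ⅗q - 7r² + 4r + 12/5, LT = q.
f_2 = -5p²r + 4pq + 8qr + 10q - r - 8, LT = p²r.

The S-polynomials (S(f_1,f_2)) all reduce to 0 modulo the current basis, so we have a Gröbner basis.

G = {p²r - 28/3pr² + 16/3pr + 16/5p - 56/3r³ - 38/3r² + 299/15r + 48/5, q - 35/3r² + 20/3r + 4}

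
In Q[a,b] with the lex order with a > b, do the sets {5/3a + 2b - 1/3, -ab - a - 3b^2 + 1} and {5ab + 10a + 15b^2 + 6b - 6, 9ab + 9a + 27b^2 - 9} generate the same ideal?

Since reduced Gröbner bases are canonical representatives of ideals under a given ordering, it suffices to compute and compare them.
Buchberger on the first generating set:
f_1 = 5/3a + 2b - 1/3, LT = a.
f_2 = -ab - a - 3b^2 + 1, LT = ab.

S(f_1,f_2): lcm = ab. S = -a - 9/5b^2 - 1/5b + 1.
  leading term a: subtract (-3/5)·f_1 from -a - 9/5b^2 - 1/5b + 1 → -9/5b^2 + b + 4/5
  leading term b^2: no divisor's leading term divides it; move -9/5b^2 to the remainder.
  leading term b: no divisor's leading term divides it; move b to the remainder.
  leading term 1: no divisor's leading term divides it; move 4/5 to the remainder.
  remainder -9/5b^2 + b + 4/5 ≠ 0; add g_3 = -9/5b^2 + b + 4/5 to the basis.

S(f_1,g_3): leading monomials are coprime, so the S-polynomial reduces to 0 (Buchberger's first criterion).
S(f_2,g_3): lcm = ab^2. S = 14/9ab + 4/9a + 3b^3 - b.
  leading term ab: subtract (14/15b)·f_1 from 14/9ab + 4/9a + 3b^3 - b → 4/9a + 3b^3 - 28/15b^2 - 31/45b
  leading term a: subtract (4/15)·f_1 from 4/9a + 3b^3 - 28/15b^2 - 31/45b → 3b^3 - 28/15b^2 - 11/9b + 4/45
  leading term b^3: subtract (-5/3b)·g_3 from 3b^3 - 28/15b^2 - 11/9b + 4/45 → -1/5b^2 + 1/9b + 4/45
  leading term b^2: subtract (1/9)·g_3 from -1/5b^2 + 1/9b + 4/45 → 0
  remainder 0.

Every S-polynomial of the final basis reduces to 0, so we have a Gröbner basis.
Inter-reduce: drop elements whose leading term is divisible by another's, tail-reduce, and make monic.
Reduced Gröbner basis: {a + 6/5b - 1/5, b^2 - 5/9b - 4/9}.

Buchberger on the second generating set:
h_1 = 5ab + 10a + 15b^2 + 6b - 6, LT = ab.
h_2 = 9ab + 9a + 27b^2 - 9, LT = ab.

S(h_1,h_2): lcm = ab. S = a + 6/5b - 1/5.
  leading term a: no divisor's leading term divides it; move a to the remainder.
  leading term b: no divisor's leading term divides it; move 6/5b to the remainder.
  leading term 1: no divisor's leading term divides it; move -1/5 to the remainder.
  remainder a + 6/5b - 1/5 ≠ 0; add k_3 = a + 6/5b - 1/5 to the basis.

S(h_1,k_3): lcm = ab. S = 2a + 9/5b^2 + 7/5b - 6/5.
  leading term a: subtract (2)·k_3 from 2a + 9/5b^2 + 7/5b - 6/5 → 9/5b^2 - b - 4/5
  leading term b^2: no divisor's leading term divides it; move 9/5b^2 to the remainder.
  leading term b: no divisor's leading term divides it; move -b to the remainder.
  leading term 1: no divisor's leading term divides it; move -4/5 to the remainder.
  remainder 9/5b^2 - b - 4/5 ≠ 0; add k_4 = 9/5b^2 - b - 4/5 to the basis.

S(h_2,k_3): lcm = ab. S = a + 9/5b^2 + 1/5b - 1.
  leading term a: subtract (1)·k_3 from a + 9/5b^2 + 1/5b - 1 → 9/5b^2 - b - 4/5
  leading term b^2: subtract (1)·k_4 from 9/5b^2 - b - 4/5 → 0
  remainder 0.

S(h_1,k_4): lcm = ab^2. S = 23/9ab + 4/9a + 3b^3 + 6/5b^2 - 6/5b.
  leading term ab: subtract (23/45)·h_1 from 23/9ab + 4/9a + 3b^3 + 6/5b^2 - 6/5b → -14/3a + 3b^3 - 97/15b^2 - 64/15b + 46/15
  leading term a: subtract (-14/3)·k_3 from -14/3a + 3b^3 - 97/15b^2 - 64/15b + 46/15 → 3b^3 - 97/15b^2 + 4/3b + 32/15
  leading term b^3: subtract (5/3b)·k_4 from 3b^3 - 97/15b^2 + 4/3b + 32/15 → -24/5b^2 + 8/3b + 32/15
  leading term b^2: subtract (-8/3)·k_4 from -24/5b^2 + 8/3b + 32/15 → 0
  remainder 0.

S(h_2,k_4): lcm = ab^2. S = 14/9ab + 4/9a + 3b^3 - b.
  leading term ab: subtract (14/45)·h_1 from 14/9ab + 4/9a + 3b^3 - b → -8/3a + 3b^3 - 14/3b^2 - 43/15b + 28/15
  leading term a: subtract (-8/3)·k_3 from -8/3a + 3b^3 - 14/3b^2 - 43/15b + 28/15 → 3b^3 - 14/3b^2 + 1/3b + 4/3
  leading term b^3: subtract (5/3b)·k_4 from 3b^3 - 14/3b^2 + 1/3b + 4/3 → -3b^2 + 5/3b + 4/3
  leading term b^2: subtract (-5/3)·k_4 from -3b^2 + 5/3b + 4/3 → 0
  remainder 0.

S(k_3,k_4): leading monomials are coprime, so the S-polynomial reduces to 0 (Buchberger's first criterion).
Every S-polynomial of the final basis reduces to 0, so we have a Gröbner basis.
Inter-reduce: drop elements whose leading term is divisible by another's, tail-reduce, and make monic.
Reduced Gröbner basis: {a + 6/5b - 1/5, b^2 - 5/9b - 4/9}.

The two bases agree; hence the ideals are identical.

Yes, the ideals are equal.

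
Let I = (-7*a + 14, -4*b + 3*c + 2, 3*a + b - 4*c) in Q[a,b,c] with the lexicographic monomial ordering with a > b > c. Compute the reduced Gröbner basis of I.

G = {a - 2, b - 2, c - 2}

Buchberger's algorithm terminates because the ascending chain of leading-term ideals stabilizes.

f_1 = -7*a + 14, LT = a.
f_2 = -4*b + 3*c + 2, LT = b.
f_3 = 3*a + b - 4*c, LT = a.

S(f_1,f_3): lcm = a. S = -1/3*b + 4/3*c - 2.
  leading term b: subtract (1/12)·f_2 from -1/3*b + 4/3*c - 2 → 13/12*c - 13/6
  leading term c: no divisor's leading term divides it; move 13/12*c to the remainder.
  leading term 1: no divisor's leading term divides it; move -13/6 to the remainder.
  remainder 13/12*c - 13/6 ≠ 0; add g_4 = 13/12*c - 13/6 to the basis.

The other S-polynomials (S(f_1,f_2), S(f_2,f_3), S(f_1,g_4), S(f_2,g_4), S(f_3,g_4)) all reduce to 0 modulo the current basis, so we have a Gröbner basis.
Inter-reduce: drop elements whose leading term is divisible by another's, tail-reduce, and make monic.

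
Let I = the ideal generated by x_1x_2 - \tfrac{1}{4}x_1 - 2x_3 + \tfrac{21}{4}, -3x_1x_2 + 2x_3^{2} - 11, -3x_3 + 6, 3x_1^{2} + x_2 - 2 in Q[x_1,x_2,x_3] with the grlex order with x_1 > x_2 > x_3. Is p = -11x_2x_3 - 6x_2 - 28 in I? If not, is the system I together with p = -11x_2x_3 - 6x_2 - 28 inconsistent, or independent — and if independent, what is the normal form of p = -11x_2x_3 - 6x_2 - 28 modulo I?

-11x_2x_3 - 6x_2 - 28 lies in I (it reduces to 0).

First compute the reduced Gröbner basis of I by Buchberger's algorithm.
f_1 = x_1x_2 - \tfrac{1}{4}x_1 - 2x_3 + \tfrac{21}{4}, LT = x_1x_2.
f_2 = -3x_1x_2 + 2x_3^{2} - 11, LT = x_1x_2.
f_3 = -3x_3 + 6, LT = x_3.
f_4 = 3x_1^{2} + x_2 - 2, LT = x_1^{2}.

S(f_1,f_2): lcm = x_1x_2. S = \tfrac{2}{3}x_3^{2} - \tfrac{1}{4}x_1 - 2x_3 + \tfrac{19}{12}.
  leading term x_3^{2}: subtract (-\tfrac{2}{9}x_3)·f_3 from \tfrac{2}{3}x_3^{2} - \tfrac{1}{4}x_1 - 2x_3 + \tfrac{19}{12} → -\tfrac{1}{4}x_1 - \tfrac{2}{3}x_3 + \tfrac{19}{12}
  leading term x_1: no divisor's leading term divides it; move -\tfrac{1}{4}x_1 to the remainder.
  leading term x_3: subtract (\tfrac{2}{9})·f_3 from -\tfrac{2}{3}x_3 + \tfrac{19}{12} → \tfrac{1}{4}
  leading term 1: no divisor's leading term divides it; move \tfrac{1}{4} to the remainder.
  remainder -\tfrac{1}{4}x_1 + \tfrac{1}{4} ≠ 0; add h_5 = -\tfrac{1}{4}x_1 + \tfrac{1}{4} to the basis.

S(f_1,f_4): lcm = x_1^{2}x_2. S = -\tfrac{1}{4}x_1^{2} - 2x_1x_3 - \tfrac{1}{3}x_2^{2} + \tfrac{21}{4}x_1 + \tfrac{2}{3}x_2.
  leading term x_1^{2}: subtract (-\tfrac{1}{12})·f_4 from -\tfrac{1}{4}x_1^{2} - 2x_1x_3 - \tfrac{1}{3}x_2^{2} + \tfrac{21}{4}x_1 + \tfrac{2}{3}x_2 → -2x_1x_3 - \tfrac{1}{3}x_2^{2} + \tfrac{21}{4}x_1 + \tfrac{3}{4}x_2 - \tfrac{1}{6}
  leading term x_1x_3: subtract (\tfrac{2}{3}x_1)·f_3 from -2x_1x_3 - \tfrac{1}{3}x_2^{2} + \tfrac{21}{4}x_1 + \tfrac{3}{4}x_2 - \tfrac{1}{6} → -\tfrac{1}{3}x_2^{2} + \tfrac{5}{4}x_1 + \tfrac{3}{4}x_2 - \tfrac{1}{6}
  leading term x_2^{2}: no divisor's leading term divides it; move -\tfrac{1}{3}x_2^{2} to the remainder.
  leading term x_1: subtract (-5)·h_5 from \tfrac{5}{4}x_1 + \tfrac{3}{4}x_2 - \tfrac{1}{6} → \tfrac{3}{4}x_2 + \tfrac{13}{12}
  leading term x_2: no divisor's leading term divides it; move \tfrac{3}{4}x_2 to the remainder.
  leading term 1: no divisor's leading term divides it; move \tfrac{13}{12} to the remainder.
  remainder -\tfrac{1}{3}x_2^{2} + \tfrac{3}{4}x_2 + \tfrac{13}{12} ≠ 0; add h_6 = -\tfrac{1}{3}x_2^{2} + \tfrac{3}{4}x_2 + \tfrac{13}{12} to the basis.

S(f_2,f_4): lcm = x_1^{2}x_2. S = -\tfrac{2}{3}x_1x_3^{2} - \tfrac{1}{3}x_2^{2} + \tfrac{11}{3}x_1 + \tfrac{2}{3}x_2.
  leading term x_1x_3^{2}: subtract (\tfrac{2}{9}x_1x_3)·f_3 from -\tfrac{2}{3}x_1x_3^{2} - \tfrac{1}{3}x_2^{2} + \tfrac{11}{3}x_1 + \tfrac{2}{3}x_2 → -\tfrac{4}{3}x_1x_3 - \tfrac{1}{3}x_2^{2} + \tfrac{11}{3}x_1 + \tfrac{2}{3}x_2
  leading term x_1x_3: subtract (\tfrac{4}{9}x_1)·f_3 from -\tfrac{4}{3}x_1x_3 - \tfrac{1}{3}x_2^{2} + \tfrac{11}{3}x_1 + \tfrac{2}{3}x_2 → -\tfrac{1}{3}x_2^{2} + x_1 + \tfrac{2}{3}x_2
  leading term x_2^{2}: subtract (1)·h_6 from -\tfrac{1}{3}x_2^{2} + x_1 + \tfrac{2}{3}x_2 → x_1 - \tfrac{1}{12}x_2 - \tfrac{13}{12}
  leading term x_1: subtract (-4)·h_5 from x_1 - \tfrac{1}{12}x_2 - \tfrac{13}{12} → -\tfrac{1}{12}x_2 - \tfrac{1}{12}
  leading term x_2: no divisor's leading term divides it; move -\tfrac{1}{12}x_2 to the remainder.
  leading term 1: no divisor's leading term divides it; move -\tfrac{1}{12} to the remainder.
  remainder -\tfrac{1}{12}x_2 - \tfrac{1}{12} ≠ 0; add h_7 = -\tfrac{1}{12}x_2 - \tfrac{1}{12} to the basis.

The other S-polynomials (S(f_1,f_3), S(f_2,f_3), S(f_3,f_4), S(f_1,h_5), S(f_2,h_5), S(f_3,h_5), S(f_4,h_5), S(f_1,h_6), S(f_2,h_6), S(f_3,h_6), S(f_4,h_6), S(h_5,h_6), S(f_1,h_7), S(f_2,h_7), S(f_3,h_7), S(f_4,h_7), S(h_5,h_7), S(h_6,h_7)) all reduce to 0 modulo the current basis, so we have a Gröbner basis.
Inter-reduce: drop elements whose leading term is divisible by another's, tail-reduce, and make monic.
Reduced Gröbner basis: {x_1 - 1, x_2 + 1, x_3 - 2}.
Label its elements g_1 = x_1 - 1, g_2 = x_2 + 1, g_3 = x_3 - 2.

Reduce p = -11x_2x_3 - 6x_2 - 28 modulo G:
  leading term x_2x_3: subtract (-11x_3)·g_2 from -11x_2x_3 - 6x_2 - 28 → -6x_2 + 11x_3 - 28
  leading term x_2: subtract (-6)·g_2 from -6x_2 + 11x_3 - 28 → 11x_3 - 22
  leading term x_3: subtract (11)·g_3 from 11x_3 - 22 → 0
  normal form = 0.
Since the normal form is 0, p ∈ I.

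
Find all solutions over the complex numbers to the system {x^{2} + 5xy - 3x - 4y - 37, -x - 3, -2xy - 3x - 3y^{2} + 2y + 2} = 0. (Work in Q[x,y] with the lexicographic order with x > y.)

Compute a lex Gröbner basis by Buchberger's algorithm.
f_1 = x^{2} + 5xy - 3x - 4y - 37, LT = x^{2}.
f_2 = -x - 3, LT = x.
f_3 = -2xy - 3x - 3y^{2} + 2y + 2, LT = xy.

S(f_1,f_2): lcm = x^{2}. S = 5xy - 6x - 4y - 37.
  leading term xy: subtract (-5y)·f_2 from 5xy - 6x - 4y - 37 → -6x - 19y - 37
  leading term x: subtract (6)·f_2 from -6x - 19y - 37 → -19y - 19
  leading term y: no divisor's leading term divides it; move -19y to the remainder.
  leading term 1: no divisor's leading term divides it; move -19 to the remainder.
  remainder -19y - 19 ≠ 0; add h_4 = -19y - 19 to the basis.

The other S-polynomials (S(f_1,f_3), S(f_2,f_3), S(f_1,h_4), S(f_2,h_4), S(f_3,h_4)) all reduce to 0 modulo the current basis, so we have a Gröbner basis.
Inter-reduce: drop elements whose leading term is divisible by another's, tail-reduce, and make monic.
Reduced Gröbner basis: {x + 3, y + 1}.

From the last basis element, y + 1 = 0, so y takes values in {-1}. Each choice, substituted upward through the basis, yields the corresponding point(s) of the solution set.
  y = -1: the earlier basis element becomes x + 3 = 0, giving x = -3 — point (-3, -1).

{(-3, -1)}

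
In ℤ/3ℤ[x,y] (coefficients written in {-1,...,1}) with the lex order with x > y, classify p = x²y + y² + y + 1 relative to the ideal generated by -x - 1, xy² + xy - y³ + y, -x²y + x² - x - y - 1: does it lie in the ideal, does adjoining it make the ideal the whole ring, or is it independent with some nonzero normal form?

x²y + y² + y + 1 lies in I (it reduces to 0).

First compute the reduced Gröbner basis of I by Buchberger's algorithm.
f_1 = -x - 1, LT = x.
f_2 = xy² + xy - y³ + y, LT = xy².
f_3 = -x²y + x² - x - y - 1, LT = x²y.

S(f_1,f_2): lcm = xy². S = -xy + y³ + y² - y.
  reduce S modulo (f_1, f_2, f_3):
  remainder y³ + y² ≠ 0; add h_4 = y³ + y² to the basis.

S(f_1,f_3): lcm = x²y. S = x² + xy - x - y - 1.
  reduce S modulo (f_1, f_2, f_3, h_4):
  remainder y + 1 ≠ 0; add h_5 = y + 1 to the basis.

The other S-polynomials (S(f_2,f_3), S(f_1,h_4), S(f_2,h_4), S(f_3,h_4), S(f_1,h_5), S(f_2,h_5), S(f_3,h_5), S(h_4,h_5)) all reduce to 0 modulo the current basis, so we have a Gröbner basis.
Inter-reduce: drop elements whose leading term is divisible by another's, tail-reduce, and make monic.
Reduced Gröbner basis: {x + 1, y + 1}.
Label its elements g_1 = x + 1, g_2 = y + 1.

Reduce p = x²y + y² + y + 1 modulo G:
  leading term x²y: subtract (xy)·g_1 from x²y + y² + y + 1 → -xy + y² + y + 1
  leading term xy: subtract (-y)·g_1 from -xy + y² + y + 1 → y² - y + 1
  leading term y²: subtract (y)·g_2 from y² - y + 1 → y + 1
  leading term y: subtract (1)·g_2 from y + 1 → 0
  normal form = 0.
Since the normal form is 0, p ∈ I.

The remainder on division by a Gröbner basis is unique — it is the normal form.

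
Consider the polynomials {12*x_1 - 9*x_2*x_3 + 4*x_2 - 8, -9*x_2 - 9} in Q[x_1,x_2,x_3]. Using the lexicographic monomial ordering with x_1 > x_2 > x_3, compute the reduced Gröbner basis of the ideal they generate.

G = {x_1 + 3/4*x_3 - 1, x_2 + 1}

The reduced Gröbner basis is the canonical form of the ideal for this ordering.

f_1 = 12*x_1 - 9*x_2*x_3 + 4*x_2 - 8, LT = x_1.
f_2 = -9*x_2 - 9, LT = x_2.

The S-polynomials (S(f_1,f_2)) all reduce to 0 modulo the current basis, so we have a Gröbner basis.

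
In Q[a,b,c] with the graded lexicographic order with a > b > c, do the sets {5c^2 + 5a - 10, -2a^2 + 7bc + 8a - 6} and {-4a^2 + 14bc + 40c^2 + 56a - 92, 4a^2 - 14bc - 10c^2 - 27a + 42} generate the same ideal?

For a fixed monomial order, each ideal has a unique reduced Gröbner basis; comparing bases decides equality.
Buchberger on the first generating set:
f_1 = 5c^2 + 5a - 10, LT = c^2.
f_2 = -2a^2 + 7bc + 8a - 6, LT = a^2.

The S-polynomials (S(f_1,f_2)) all reduce to 0 modulo the current basis, so we have a Gröbner basis.
Inter-reduce: drop elements whose leading term is divisible by another's, tail-reduce, and make monic.
Reduced Gröbner basis: {a^2 - 7/2bc - 4a + 3, c^2 + a - 2}.

Buchberger on the second generating set:
h_1 = -4a^2 + 14bc + 40c^2 + 56a - 92, LT = a^2.
h_2 = 4a^2 - 14bc - 10c^2 - 27a + 42, LT = a^2.

S(h_1,h_2): lcm = a^2. S = -15/2c^2 - 29/4a + 25/2.
  reduce S modulo (h_1, h_2):
  remainder -15/2c^2 - 29/4a + 25/2 ≠ 0; add k_3 = -15/2c^2 - 29/4a + 25/2 to the basis.

The other S-polynomials (S(h_1,k_3), S(h_2,k_3)) all reduce to 0 modulo the current basis, so we have a Gröbner basis.
Inter-reduce: drop elements whose leading term is divisible by another's, tail-reduce, and make monic.
Reduced Gröbner basis: {a^2 - 7/2bc - 13/3a + 19/3, c^2 + 29/30a - 5/3}.

These differ, so the ideals are not equal.
The choice of monomial ordering does not affect the verdict — as long as both bases are computed under the same ordering, their equality decides ideal equality.

No, the ideals differ.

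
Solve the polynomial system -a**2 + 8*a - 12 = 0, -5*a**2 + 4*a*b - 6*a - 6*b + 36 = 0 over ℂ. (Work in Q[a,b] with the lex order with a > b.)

Compute a lex Gröbner basis by Buchberger's algorithm.
f_1 = -a**2 + 8*a - 12, LT = a**2.
f_2 = -5*a**2 + 4*a*b - 6*a - 6*b + 36, LT = a**2.

S(f_1,f_2): lcm = a**2. S = 4/5*a*b - 46/5*a - 6/5*b + 96/5.
  leading term a*b: no divisor's leading term divides it; move 4/5*a*b to the remainder.
  leading term a: no divisor's leading term divides it; move -46/5*a to the remainder.
  leading term b: no divisor's leading term divides it; move -6/5*b to the remainder.
  leading term 1: no divisor's leading term divides it; move 96/5 to the remainder.
  remainder 4/5*a*b - 46/5*a - 6/5*b + 96/5 ≠ 0; add h_3 = 4/5*a*b - 46/5*a - 6/5*b + 96/5 to the basis.

S(f_1,h_3): lcm = a**2*b. S = 23/2*a**2 - 13/2*a*b - 24*a + 12*b.
  leading term a**2: subtract (-23/2)·f_1 from 23/2*a**2 - 13/2*a*b - 24*a + 12*b → -13/2*a*b + 68*a + 12*b - 138
  leading term a*b: subtract (-65/8)·h_3 from -13/2*a*b + 68*a + 12*b - 138 → -27/4*a + 9/4*b + 18
  leading term a: no divisor's leading term divides it; move -27/4*a to the remainder.
  leading term b: no divisor's leading term divides it; move 9/4*b to the remainder.
  leading term 1: no divisor's leading term divides it; move 18 to the remainder.
  remainder -27/4*a + 9/4*b + 18 ≠ 0; add h_4 = -27/4*a + 9/4*b + 18 to the basis.

S(h_3,h_4): lcm = a*b. S = -23/2*a + 1/3*b**2 + 7/6*b + 24.
  leading term a: subtract (46/27)·h_4 from -23/2*a + 1/3*b**2 + 7/6*b + 24 → 1/3*b**2 - 8/3*b - 20/3
  leading term b**2: no divisor's leading term divides it; move 1/3*b**2 to the remainder.
  leading term b: no divisor's leading term divides it; move -8/3*b to the remainder.
  leading term 1: no divisor's leading term divides it; move -20/3 to the remainder.
  remainder 1/3*b**2 - 8/3*b - 20/3 ≠ 0; add h_5 = 1/3*b**2 - 8/3*b - 20/3 to the basis.

The other S-polynomials (S(f_2,h_3), S(f_1,h_4), S(f_2,h_4), S(f_1,h_5), S(f_2,h_5), S(h_3,h_5), S(h_4,h_5)) all reduce to 0 modulo the current basis, so we have a Gröbner basis.
Inter-reduce: drop elements whose leading term is divisible by another's, tail-reduce, and make monic.
Reduced Gröbner basis: {a - 1/3*b - 8/3, b**2 - 8*b - 20}.

From the last basis element, b**2 - 8*b - 20 = 0, so b takes values in {-2, 10}. Each choice, substituted upward through the basis, yields the corresponding point(s) of the solution set.
  b = -2: the earlier basis element becomes a - 2 = 0, giving a = 2 — point (2, -2).
  b = 10: the earlier basis element becomes a - 6 = 0, giving a = 6 — point (6, 10).
Zero-dimensionality of the ideal guarantees finitely many solutions over ℂ.

{(2, -2), (6, 10)}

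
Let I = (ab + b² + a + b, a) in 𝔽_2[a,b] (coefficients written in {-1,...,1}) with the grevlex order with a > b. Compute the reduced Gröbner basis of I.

f_1 = ab + b² + a + b, LT = ab.
f_2 = a, LT = a.

S(f_1,f_2): lcm = ab. S = b² + a + b.
  leading term b²: no divisor's leading term divides it; move b² to the remainder.
  leading term a: subtract (1)·f_2 from a + b → b
  leading term b: no divisor's leading term divides it; move b to the remainder.
  remainder b² + b ≠ 0; add g_3 = b² + b to the basis.

The other S-polynomials (S(f_1,g_3), S(f_2,g_3)) all reduce to 0 modulo the current basis, so we have a Gröbner basis.
Inter-reduce: drop elements whose leading term is divisible by another's, tail-reduce, and make monic.

G = {b² + b, a}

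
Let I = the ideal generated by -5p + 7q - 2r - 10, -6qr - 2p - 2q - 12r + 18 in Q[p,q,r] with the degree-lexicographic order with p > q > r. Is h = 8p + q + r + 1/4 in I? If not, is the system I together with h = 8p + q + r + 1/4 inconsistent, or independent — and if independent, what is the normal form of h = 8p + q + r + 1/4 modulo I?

First compute the reduced Gröbner basis of I by Buchberger's algorithm.
f_1 = -5p + 7q - 2r - 10, LT = p.
f_2 = -6qr - 2p - 2q - 12r + 18, LT = qr.

The S-polynomials (S(f_1,f_2)) all reduce to 0 modulo the current basis, so we have a Gröbner basis.
Inter-reduce: drop elements whose leading term is divisible by another's, tail-reduce, and make monic.
Reduced Gröbner basis: {qr + 4/5q + 28/15r - 11/3, p - 7/5q + 2/5r + 2}.
Label its elements g_1 = qr + 4/5q + 28/15r - 11/3, g_2 = p - 7/5q + 2/5r + 2.

Reduce h = 8p + q + r + 1/4 modulo G:
  leading term p: subtract (8)·g_2 from 8p + q + r + 1/4 → 61/5q - 11/5r - 63/4
  leading term q: no divisor's leading term divides it; move 61/5q to the remainder.
  leading term r: no divisor's leading term divides it; move -11/5r to the remainder.
  leading term 1: no divisor's leading term divides it; move -63/4 to the remainder.
  normal form = 61/5q - 11/5r - 63/4.
The normal form is nonzero, so h ∉ I. Since h minus its normal form lies in I, I + (h) = I + (n) where n = 61/5q - 11/5r - 63/4; decide whether this ideal is the whole ring.
Run Buchberger on G together with n (pairs among the g_i already reduce to 0 since G is a Gröbner basis):
g_1 = qr + 4/5q + 28/15r - 11/3, LT = qr.
g_2 = p - 7/5q + 2/5r + 2, LT = p.
n = 61/5q - 11/5r - 63/4, LT = q.

S(g_1,n): lcm = qr. S = 11/61r^2 + 4/5q + 11557/3660r - 11/3.
  leading term r^2: no divisor's leading term divides it; move 11/61r^2 to the remainder.
  leading term q: subtract (4/61)·n from 4/5q + 11557/3660r - 11/3 → 2417/732r - 482/183
  leading term r: no divisor's leading term divides it; move 2417/732r to the remainder.
  leading term 1: no divisor's leading term divides it; move -482/183 to the remainder.
  remainder 11/61r^2 + 2417/732r - 482/183 ≠ 0; add m_4 = 11/61r^2 + 2417/732r - 482/183 to the basis.

The other S-polynomials (S(g_1,g_2), S(g_2,n), S(g_1,m_4), S(g_2,m_4), S(n,m_4)) all reduce to 0 modulo the current basis, so we have a Gröbner basis.
Inter-reduce: drop elements whose leading term is divisible by another's, tail-reduce, and make monic.
Reduced Gröbner basis: {r^2 + 2417/132r - 482/33, p + 9/61r + 47/244, q - 11/61r - 315/244}.
The reduced Gröbner basis of I + (h) is {r^2 + 2417/132r - 482/33, p + 9/61r + 47/244, q - 11/61r - 315/244} ≠ {1}, a proper ideal, so the enlarged system stays consistent: h is independent of I, with normal form 61/5q - 11/5r - 63/4.

8p + q + r + 1/4 is independent of I; its normal form modulo I is 61/5q - 11/5r - 63/4.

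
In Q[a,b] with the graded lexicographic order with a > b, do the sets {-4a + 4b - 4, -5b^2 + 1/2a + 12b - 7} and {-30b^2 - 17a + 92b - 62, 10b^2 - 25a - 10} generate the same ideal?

Equality of ideals is decidable: compute both reduced Gröbner bases (unique for the ordering) and check whether they agree.
Buchberger on the first generating set:
f_1 = -4a + 4b - 4, LT = a.
f_2 = -5b^2 + 1/2a + 12b - 7, LT = b^2.

The S-polynomials (S(f_1,f_2)) all reduce to 0 modulo the current basis, so we have a Gröbner basis.
Inter-reduce: drop elements whose leading term is divisible by another's, tail-reduce, and make monic.
Reduced Gröbner basis: {b^2 - 5/2b + 3/2, a - b + 1}.

Buchberger on the second generating set:
h_1 = -30b^2 - 17a + 92b - 62, LT = b^2.
h_2 = 10b^2 - 25a - 10, LT = b^2.

S(h_1,h_2): lcm = b^2. S = 46/15a - 46/15b + 46/15.
  reduce S modulo (h_1, h_2):
  remainder 46/15a - 46/15b + 46/15 ≠ 0; add k_3 = 46/15a - 46/15b + 46/15 to the basis.

The other S-polynomials (S(h_1,k_3), S(h_2,k_3)) all reduce to 0 modulo the current basis, so we have a Gröbner basis.
Inter-reduce: drop elements whose leading term is divisible by another's, tail-reduce, and make monic.
Reduced Gröbner basis: {b^2 - 5/2b + 3/2, a - b + 1}.

The two bases agree; hence the ideals are identical.

Yes, the ideals are equal.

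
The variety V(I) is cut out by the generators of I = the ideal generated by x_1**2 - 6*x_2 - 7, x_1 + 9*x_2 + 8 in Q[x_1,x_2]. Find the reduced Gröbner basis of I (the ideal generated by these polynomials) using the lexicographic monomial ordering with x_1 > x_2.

f_1 = x_1**2 - 6*x_2 - 7, LT = x_1**2.
f_2 = x_1 + 9*x_2 + 8, LT = x_1.

S(f_1,f_2): lcm = x_1**2. S = -9*x_1*x_2 - 8*x_1 - 6*x_2 - 7.
  leading term x_1*x_2: subtract (-9*x_2)·f_2 from -9*x_1*x_2 - 8*x_1 - 6*x_2 - 7 → -8*x_1 + 81*x_2**2 + 66*x_2 - 7
  leading term x_1: subtract (-8)·f_2 from -8*x_1 + 81*x_2**2 + 66*x_2 - 7 → 81*x_2**2 + 138*x_2 + 57
  leading term x_2**2: no divisor's leading term divides it; move 81*x_2**2 to the remainder.
  leading term x_2: no divisor's leading term divides it; move 138*x_2 to the remainder.
  leading term 1: no divisor's leading term divides it; move 57 to the remainder.
  remainder 81*x_2**2 + 138*x_2 + 57 ≠ 0; add g_3 = 81*x_2**2 + 138*x_2 + 57 to the basis.

The other S-polynomials (S(f_1,g_3), S(f_2,g_3)) all reduce to 0 modulo the current basis, so we have a Gröbner basis.
Inter-reduce: drop elements whose leading term is divisible by another's, tail-reduce, and make monic.

G = {x_1 + 9*x_2 + 8, x_2**2 + 46/27*x_2 + 19/27}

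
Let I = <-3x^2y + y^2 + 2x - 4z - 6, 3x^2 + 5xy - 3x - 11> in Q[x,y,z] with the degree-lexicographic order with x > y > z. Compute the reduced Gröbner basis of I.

G = {xy^2 - 3/5xy + 1/5y^2 + 2/5x - 11/5y - 4/5z - 6/5, y^3 - 156/25xy - 12/5xz - 18/25y^2 - 4yz - 96/25x - 117/25y + 72/25z + 218/25, x^2 + 5/3xy - x - 11/3}

f_1 = -3x^2y + y^2 + 2x - 4z - 6, LT = x^2y.
f_2 = 3x^2 + 5xy - 3x - 11, LT = x^2.

S(f_1,f_2): lcm = x^2y. S = -5/3xy^2 + xy - 1/3y^2 - 2/3x + 11/3y + 4/3z + 2.
  reduce S modulo (f_1, f_2):
  remainder -5/3xy^2 + xy - 1/3y^2 - 2/3x + 11/3y + 4/3z + 2 ≠ 0; add g_3 = -5/3xy^2 + xy - 1/3y^2 - 2/3x + 11/3y + 4/3z + 2 to the basis.

S(f_1,g_3): lcm = x^2y^2. S = 3/5x^2y - 1/5xy^2 - 1/3y^3 - 2/5x^2 + 23/15xy + 4/5xz + 4/3yz + 6/5x + 2y.
  reduce S modulo (f_1, f_2, g_3):
  remainder -1/3y^3 + 52/25xy + 4/5xz + 6/25y^2 + 4/3yz + 32/25x + 39/25y - 24/25z - 218/75 ≠ 0; add g_4 = -1/3y^3 + 52/25xy + 4/5xz + 6/25y^2 + 4/3yz + 32/25x + 39/25y - 24/25z - 218/75 to the basis.

The other S-polynomials (S(f_2,g_3), S(f_1,g_4), S(f_2,g_4), S(g_3,g_4)) all reduce to 0 modulo the current basis, so we have a Gröbner basis.
Inter-reduce: drop elements whose leading term is divisible by another's, tail-reduce, and make monic.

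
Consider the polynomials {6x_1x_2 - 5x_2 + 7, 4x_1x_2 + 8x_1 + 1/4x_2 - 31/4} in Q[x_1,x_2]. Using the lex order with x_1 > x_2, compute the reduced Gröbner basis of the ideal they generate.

G = {x_1 + 43/96x_2 - 149/96, x_2^2 - 69/43x_2 - 112/43}

Buchberger's algorithm terminates because the ascending chain of leading-term ideals stabilizes.

f_1 = 6x_1x_2 - 5x_2 + 7, LT = x_1x_2.
f_2 = 4x_1x_2 + 8x_1 + 1/4x_2 - 31/4, LT = x_1x_2.

S(f_1,f_2): lcm = x_1x_2. S = -2x_1 - 43/48x_2 + 149/48.
  leading term x_1: no divisor's leading term divides it; move -2x_1 to the remainder.
  leading term x_2: no divisor's leading term divides it; move -43/48x_2 to the remainder.
  leading term 1: no divisor's leading term divides it; move 149/48 to the remainder.
  remainder -2x_1 - 43/48x_2 + 149/48 ≠ 0; add g_3 = -2x_1 - 43/48x_2 + 149/48 to the basis.

S(f_1,g_3): lcm = x_1x_2. S = -43/96x_2^2 + 23/32x_2 + 7/6.
  leading term x_2^2: no divisor's leading term divides it; move -43/96x_2^2 to the remainder.
  leading term x_2: no divisor's leading term divides it; move 23/32x_2 to the remainder.
  leading term 1: no divisor's leading term divides it; move 7/6 to the remainder.
  remainder -43/96x_2^2 + 23/32x_2 + 7/6 ≠ 0; add g_4 = -43/96x_2^2 + 23/32x_2 + 7/6 to the basis.

The other S-polynomials (S(f_2,g_3), S(f_1,g_4), S(f_2,g_4), S(g_3,g_4)) all reduce to 0 modulo the current basis, so we have a Gröbner basis.
Inter-reduce: drop elements whose leading term is divisible by another's, tail-reduce, and make monic.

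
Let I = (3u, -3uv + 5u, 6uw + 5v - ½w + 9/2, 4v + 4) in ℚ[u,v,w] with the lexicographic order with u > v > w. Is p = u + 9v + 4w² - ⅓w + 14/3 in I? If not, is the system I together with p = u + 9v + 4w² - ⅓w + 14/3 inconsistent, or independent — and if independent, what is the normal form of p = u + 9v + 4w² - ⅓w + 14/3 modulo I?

First compute the reduced Gröbner basis of I by Buchberger's algorithm.
f_1 = 3u, LT = u.
f_2 = -3uv + 5u, LT = uv.
f_3 = 6uw + 5v - ½w + 9/2, LT = uw.
f_4 = 4v + 4, LT = v.

S(f_1,f_3): lcm = uw. S = -⅚v + 1/12w - ¾.
  leading term v: subtract (-5/24)·f_4 from -⅚v + 1/12w - ¾ → 1/12w + 1/12
  leading term w: no divisor's leading term divides it; move 1/12w to the remainder.
  leading term 1: no divisor's leading term divides it; move 1/12 to the remainder.
  remainder 1/12w + 1/12 ≠ 0; add h_5 = 1/12w + 1/12 to the basis.

The other S-polynomials (S(f_1,f_2), S(f_1,f_4), S(f_2,f_3), S(f_2,f_4), S(f_3,f_4), S(f_1,h_5), S(f_2,h_5), S(f_3,h_5), S(f_4,h_5)) all reduce to 0 modulo the current basis, so we have a Gröbner basis.
Inter-reduce: drop elements whose leading term is divisible by another's, tail-reduce, and make monic.
Reduced Gröbner basis: {u, v + 1, w + 1}.
Label its elements g_1 = u, g_2 = v + 1, g_3 = w + 1.

Reduce p = u + 9v + 4w² - ⅓w + 14/3 modulo G:
  leading term u: subtract (1)·g_1 from u + 9v + 4w² - ⅓w + 14/3 → 9v + 4w² - ⅓w + 14/3
  leading term v: subtract (9)·g_2 from 9v + 4w² - ⅓w + 14/3 → 4w² - ⅓w - 13/3
  leading term w²: subtract (4w)·g_3 from 4w² - ⅓w - 13/3 → -13/3w - 13/3
  leading term w: subtract (-13/3)·g_3 from -13/3w - 13/3 → 0
  normal form = 0.
Since the normal form is 0, p ∈ I.

u + 9v + 4w² - ⅓w + 14/3 lies in I (it reduces to 0).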